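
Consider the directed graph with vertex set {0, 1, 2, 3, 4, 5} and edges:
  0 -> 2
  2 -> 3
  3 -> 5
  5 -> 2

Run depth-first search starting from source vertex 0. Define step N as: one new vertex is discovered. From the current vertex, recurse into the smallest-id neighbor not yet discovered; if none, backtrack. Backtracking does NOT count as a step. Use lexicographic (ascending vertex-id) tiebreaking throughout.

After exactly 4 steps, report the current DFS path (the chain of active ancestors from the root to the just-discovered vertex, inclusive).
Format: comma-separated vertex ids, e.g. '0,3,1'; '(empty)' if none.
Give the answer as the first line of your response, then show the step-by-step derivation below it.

0,2,3,5

step 1: discover 0; path=0; order=0
step 2: discover 2; path=0>2; order=0,2
step 3: discover 3; path=0>2>3; order=0,2,3
step 4: discover 5; path=0>2>3>5; order=0,2,3,5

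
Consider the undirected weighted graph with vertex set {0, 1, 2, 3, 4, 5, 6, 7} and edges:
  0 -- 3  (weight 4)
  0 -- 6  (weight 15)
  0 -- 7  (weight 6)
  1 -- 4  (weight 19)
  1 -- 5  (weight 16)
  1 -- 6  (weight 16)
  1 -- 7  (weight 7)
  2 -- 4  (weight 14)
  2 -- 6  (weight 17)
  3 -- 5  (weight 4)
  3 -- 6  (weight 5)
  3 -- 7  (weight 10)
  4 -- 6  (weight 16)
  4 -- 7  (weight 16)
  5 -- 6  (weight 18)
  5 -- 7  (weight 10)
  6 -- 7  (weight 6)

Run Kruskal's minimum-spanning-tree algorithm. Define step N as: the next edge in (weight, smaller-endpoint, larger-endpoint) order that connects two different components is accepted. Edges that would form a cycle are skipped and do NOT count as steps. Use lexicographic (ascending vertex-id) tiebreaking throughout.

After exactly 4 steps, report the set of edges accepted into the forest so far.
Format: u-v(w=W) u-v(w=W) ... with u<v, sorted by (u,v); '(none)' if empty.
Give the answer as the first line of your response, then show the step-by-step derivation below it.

0-3(w=4) 0-7(w=6) 3-5(w=4) 3-6(w=5)

step 1: add edge 0-3 (w=4); MST = {0-3(w=4)}
step 2: add edge 3-5 (w=4); MST = {0-3(w=4) 3-5(w=4)}
step 3: add edge 3-6 (w=5); MST = {0-3(w=4) 3-5(w=4) 3-6(w=5)}
step 4: add edge 0-7 (w=6); MST = {0-3(w=4) 0-7(w=6) 3-5(w=4) 3-6(w=5)}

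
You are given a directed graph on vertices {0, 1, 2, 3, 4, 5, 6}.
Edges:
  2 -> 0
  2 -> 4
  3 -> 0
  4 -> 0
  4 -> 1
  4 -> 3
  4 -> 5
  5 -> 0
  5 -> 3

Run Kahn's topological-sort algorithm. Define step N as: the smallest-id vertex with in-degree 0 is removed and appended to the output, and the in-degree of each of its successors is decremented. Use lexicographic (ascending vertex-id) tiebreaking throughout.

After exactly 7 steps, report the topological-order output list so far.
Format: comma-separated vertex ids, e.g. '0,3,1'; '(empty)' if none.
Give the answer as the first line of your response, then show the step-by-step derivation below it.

2,4,1,5,3,0,6

step 1: output 2; order=[2]; indeg=(3,1,0,2,0,1,0)
step 2: output 4; order=[2,4]; indeg=(2,0,0,1,0,0,0)
step 3: output 1; order=[2,4,1]; indeg=(2,0,0,1,0,0,0)
step 4: output 5; order=[2,4,1,5]; indeg=(1,0,0,0,0,0,0)
step 5: output 3; order=[2,4,1,5,3]; indeg=(0,0,0,0,0,0,0)
step 6: output 0; order=[2,4,1,5,3,0]; indeg=(0,0,0,0,0,0,0)
step 7: output 6; order=[2,4,1,5,3,0,6]; indeg=(0,0,0,0,0,0,0)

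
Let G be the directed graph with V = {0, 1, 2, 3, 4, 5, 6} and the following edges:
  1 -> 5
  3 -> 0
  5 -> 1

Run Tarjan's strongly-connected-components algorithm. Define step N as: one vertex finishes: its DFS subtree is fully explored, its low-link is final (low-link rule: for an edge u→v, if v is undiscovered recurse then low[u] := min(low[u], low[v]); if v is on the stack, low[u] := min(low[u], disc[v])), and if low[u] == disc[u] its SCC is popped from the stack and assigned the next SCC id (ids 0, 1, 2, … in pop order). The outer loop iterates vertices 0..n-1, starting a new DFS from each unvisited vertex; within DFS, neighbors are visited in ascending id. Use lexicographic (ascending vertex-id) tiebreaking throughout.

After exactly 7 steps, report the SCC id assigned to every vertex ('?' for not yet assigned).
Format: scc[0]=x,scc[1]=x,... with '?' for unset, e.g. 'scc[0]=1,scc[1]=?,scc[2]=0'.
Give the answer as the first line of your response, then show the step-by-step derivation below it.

scc[0]=0,scc[1]=1,scc[2]=2,scc[3]=3,scc[4]=4,scc[5]=1,scc[6]=5

step 1: low=(low[0]=0,low[1]=?,low[2]=?,low[3]=?,low[4]=?,low[5]=?,low[6]=?); scc=(scc[0]=0,scc[1]=?,scc[2]=?,scc[3]=?,scc[4]=?,scc[5]=?,scc[6]=?)
step 2: low=(low[0]=0,low[1]=1,low[2]=?,low[3]=?,low[4]=?,low[5]=1,low[6]=?); scc=(scc[0]=0,scc[1]=?,scc[2]=?,scc[3]=?,scc[4]=?,scc[5]=?,scc[6]=?)
step 3: low=(low[0]=0,low[1]=1,low[2]=?,low[3]=?,low[4]=?,low[5]=1,low[6]=?); scc=(scc[0]=0,scc[1]=1,scc[2]=?,scc[3]=?,scc[4]=?,scc[5]=1,scc[6]=?)
step 4: low=(low[0]=0,low[1]=1,low[2]=3,low[3]=?,low[4]=?,low[5]=1,low[6]=?); scc=(scc[0]=0,scc[1]=1,scc[2]=2,scc[3]=?,scc[4]=?,scc[5]=1,scc[6]=?)
step 5: low=(low[0]=0,low[1]=1,low[2]=3,low[3]=4,low[4]=?,low[5]=1,low[6]=?); scc=(scc[0]=0,scc[1]=1,scc[2]=2,scc[3]=3,scc[4]=?,scc[5]=1,scc[6]=?)
step 6: low=(low[0]=0,low[1]=1,low[2]=3,low[3]=4,low[4]=5,low[5]=1,low[6]=?); scc=(scc[0]=0,scc[1]=1,scc[2]=2,scc[3]=3,scc[4]=4,scc[5]=1,scc[6]=?)
step 7: low=(low[0]=0,low[1]=1,low[2]=3,low[3]=4,low[4]=5,low[5]=1,low[6]=6); scc=(scc[0]=0,scc[1]=1,scc[2]=2,scc[3]=3,scc[4]=4,scc[5]=1,scc[6]=5)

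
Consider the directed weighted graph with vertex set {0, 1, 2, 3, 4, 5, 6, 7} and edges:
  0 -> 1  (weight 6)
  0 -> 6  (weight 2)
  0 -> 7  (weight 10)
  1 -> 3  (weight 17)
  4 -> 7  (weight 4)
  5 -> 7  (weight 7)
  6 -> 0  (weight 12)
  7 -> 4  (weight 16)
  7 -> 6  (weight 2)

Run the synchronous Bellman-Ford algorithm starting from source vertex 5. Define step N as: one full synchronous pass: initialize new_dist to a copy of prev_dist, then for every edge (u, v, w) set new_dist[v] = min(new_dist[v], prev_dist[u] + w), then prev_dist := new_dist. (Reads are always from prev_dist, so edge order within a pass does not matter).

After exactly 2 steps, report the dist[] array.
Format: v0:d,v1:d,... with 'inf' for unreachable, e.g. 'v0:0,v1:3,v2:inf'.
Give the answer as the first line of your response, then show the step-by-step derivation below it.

v0:inf,v1:inf,v2:inf,v3:inf,v4:23,v5:0,v6:9,v7:7

step 1: dist = v0:inf,v1:inf,v2:inf,v3:inf,v4:inf,v5:0,v6:inf,v7:7
step 2: dist = v0:inf,v1:inf,v2:inf,v3:inf,v4:23,v5:0,v6:9,v7:7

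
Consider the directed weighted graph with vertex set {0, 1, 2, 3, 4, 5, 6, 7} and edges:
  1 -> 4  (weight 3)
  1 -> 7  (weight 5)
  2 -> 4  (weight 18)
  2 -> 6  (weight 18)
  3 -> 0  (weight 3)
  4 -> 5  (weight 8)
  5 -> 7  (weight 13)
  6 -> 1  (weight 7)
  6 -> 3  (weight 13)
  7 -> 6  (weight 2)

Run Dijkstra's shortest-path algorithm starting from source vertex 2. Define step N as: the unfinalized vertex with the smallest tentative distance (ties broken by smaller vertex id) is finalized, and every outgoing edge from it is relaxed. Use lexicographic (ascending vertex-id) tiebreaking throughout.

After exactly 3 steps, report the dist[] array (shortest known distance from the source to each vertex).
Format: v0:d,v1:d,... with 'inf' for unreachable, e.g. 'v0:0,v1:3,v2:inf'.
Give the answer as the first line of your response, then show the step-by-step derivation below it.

v0:inf,v1:25,v2:0,v3:31,v4:18,v5:26,v6:18,v7:inf

step 1: dist = v0:inf,v1:inf,v2:0,v3:inf,v4:18,v5:inf,v6:18,v7:inf
step 2: dist = v0:inf,v1:inf,v2:0,v3:inf,v4:18,v5:26,v6:18,v7:inf
step 3: dist = v0:inf,v1:25,v2:0,v3:31,v4:18,v5:26,v6:18,v7:inf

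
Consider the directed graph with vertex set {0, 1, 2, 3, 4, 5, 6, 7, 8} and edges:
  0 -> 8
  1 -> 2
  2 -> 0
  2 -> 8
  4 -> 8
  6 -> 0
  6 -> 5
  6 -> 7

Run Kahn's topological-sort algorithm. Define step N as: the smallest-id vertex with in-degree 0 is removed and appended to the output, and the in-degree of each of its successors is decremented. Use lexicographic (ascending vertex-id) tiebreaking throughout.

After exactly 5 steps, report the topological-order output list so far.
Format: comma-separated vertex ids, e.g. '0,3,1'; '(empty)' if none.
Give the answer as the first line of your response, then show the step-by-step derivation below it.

1,2,3,4,6

step 1: output 1; order=[1]; indeg=(2,0,0,0,0,1,0,1,3)
step 2: output 2; order=[1,2]; indeg=(1,0,0,0,0,1,0,1,2)
step 3: output 3; order=[1,2,3]; indeg=(1,0,0,0,0,1,0,1,2)
step 4: output 4; order=[1,2,3,4]; indeg=(1,0,0,0,0,1,0,1,1)
step 5: output 6; order=[1,2,3,4,6]; indeg=(0,0,0,0,0,0,0,0,1)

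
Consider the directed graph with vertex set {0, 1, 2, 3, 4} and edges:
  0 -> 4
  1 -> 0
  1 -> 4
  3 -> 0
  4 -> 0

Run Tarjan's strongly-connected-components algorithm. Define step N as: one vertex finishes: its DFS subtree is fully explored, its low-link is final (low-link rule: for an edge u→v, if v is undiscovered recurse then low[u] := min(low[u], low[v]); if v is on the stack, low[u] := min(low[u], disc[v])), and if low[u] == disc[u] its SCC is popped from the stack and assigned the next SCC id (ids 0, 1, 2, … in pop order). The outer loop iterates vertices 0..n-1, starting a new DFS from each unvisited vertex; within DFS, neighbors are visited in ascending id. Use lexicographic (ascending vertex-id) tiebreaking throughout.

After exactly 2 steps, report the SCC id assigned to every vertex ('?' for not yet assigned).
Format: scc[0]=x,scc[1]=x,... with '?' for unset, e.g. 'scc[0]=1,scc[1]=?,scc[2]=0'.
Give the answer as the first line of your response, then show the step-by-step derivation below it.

scc[0]=0,scc[1]=?,scc[2]=?,scc[3]=?,scc[4]=0

step 1: low=(low[0]=0,low[1]=?,low[2]=?,low[3]=?,low[4]=0); scc=(scc[0]=?,scc[1]=?,scc[2]=?,scc[3]=?,scc[4]=?)
step 2: low=(low[0]=0,low[1]=?,low[2]=?,low[3]=?,low[4]=0); scc=(scc[0]=0,scc[1]=?,scc[2]=?,scc[3]=?,scc[4]=0)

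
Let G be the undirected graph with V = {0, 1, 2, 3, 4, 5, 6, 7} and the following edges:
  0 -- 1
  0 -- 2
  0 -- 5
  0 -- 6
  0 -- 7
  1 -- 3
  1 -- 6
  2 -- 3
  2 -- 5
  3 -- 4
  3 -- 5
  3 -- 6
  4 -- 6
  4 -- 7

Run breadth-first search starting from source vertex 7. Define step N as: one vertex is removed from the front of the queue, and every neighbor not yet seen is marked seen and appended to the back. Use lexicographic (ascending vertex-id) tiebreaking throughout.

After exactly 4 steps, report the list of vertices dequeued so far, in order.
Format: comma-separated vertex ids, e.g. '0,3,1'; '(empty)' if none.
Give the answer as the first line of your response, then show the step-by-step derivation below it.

7,0,4,1

step 1: dequeue 7; queue=[0,4]; order=7
step 2: dequeue 0; queue=[4,1,2,5,6]; order=7,0
step 3: dequeue 4; queue=[1,2,5,6,3]; order=7,0,4
step 4: dequeue 1; queue=[2,5,6,3]; order=7,0,4,1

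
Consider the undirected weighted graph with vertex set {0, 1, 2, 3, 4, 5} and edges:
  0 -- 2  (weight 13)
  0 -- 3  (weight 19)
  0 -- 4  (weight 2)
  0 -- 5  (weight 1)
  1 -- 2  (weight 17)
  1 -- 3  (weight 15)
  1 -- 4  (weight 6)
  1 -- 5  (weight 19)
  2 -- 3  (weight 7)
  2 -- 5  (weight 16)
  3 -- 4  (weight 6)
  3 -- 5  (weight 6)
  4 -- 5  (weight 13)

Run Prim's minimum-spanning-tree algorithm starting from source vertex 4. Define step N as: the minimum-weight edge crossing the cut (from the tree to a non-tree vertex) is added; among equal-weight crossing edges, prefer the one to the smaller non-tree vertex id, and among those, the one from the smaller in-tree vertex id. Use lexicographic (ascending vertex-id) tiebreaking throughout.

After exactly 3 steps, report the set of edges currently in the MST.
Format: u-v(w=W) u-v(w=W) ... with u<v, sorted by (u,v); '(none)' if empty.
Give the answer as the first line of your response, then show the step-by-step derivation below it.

0-4(w=2) 0-5(w=1) 1-4(w=6)

step 1: add edge 0-4 (w=2); MST = {0-4(w=2)}
step 2: add edge 0-5 (w=1); MST = {0-4(w=2) 0-5(w=1)}
step 3: add edge 1-4 (w=6); MST = {0-4(w=2) 0-5(w=1) 1-4(w=6)}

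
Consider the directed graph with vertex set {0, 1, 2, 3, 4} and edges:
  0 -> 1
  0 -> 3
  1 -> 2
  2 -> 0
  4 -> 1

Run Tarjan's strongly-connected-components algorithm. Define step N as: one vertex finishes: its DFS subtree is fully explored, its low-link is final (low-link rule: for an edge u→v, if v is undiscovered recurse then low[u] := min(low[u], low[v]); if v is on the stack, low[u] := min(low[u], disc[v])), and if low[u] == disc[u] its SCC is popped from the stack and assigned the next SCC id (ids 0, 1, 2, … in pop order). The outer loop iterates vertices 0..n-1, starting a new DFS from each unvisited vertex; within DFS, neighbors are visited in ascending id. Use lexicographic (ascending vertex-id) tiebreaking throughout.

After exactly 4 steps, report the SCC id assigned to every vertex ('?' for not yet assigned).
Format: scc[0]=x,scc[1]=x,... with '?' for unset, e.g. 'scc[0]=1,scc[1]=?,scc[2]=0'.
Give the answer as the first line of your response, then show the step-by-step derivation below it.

scc[0]=1,scc[1]=1,scc[2]=1,scc[3]=0,scc[4]=?

step 1: low=(low[0]=0,low[1]=1,low[2]=0,low[3]=?,low[4]=?); scc=(scc[0]=?,scc[1]=?,scc[2]=?,scc[3]=?,scc[4]=?)
step 2: low=(low[0]=0,low[1]=0,low[2]=0,low[3]=?,low[4]=?); scc=(scc[0]=?,scc[1]=?,scc[2]=?,scc[3]=?,scc[4]=?)
step 3: low=(low[0]=0,low[1]=0,low[2]=0,low[3]=3,low[4]=?); scc=(scc[0]=?,scc[1]=?,scc[2]=?,scc[3]=0,scc[4]=?)
step 4: low=(low[0]=0,low[1]=0,low[2]=0,low[3]=3,low[4]=?); scc=(scc[0]=1,scc[1]=1,scc[2]=1,scc[3]=0,scc[4]=?)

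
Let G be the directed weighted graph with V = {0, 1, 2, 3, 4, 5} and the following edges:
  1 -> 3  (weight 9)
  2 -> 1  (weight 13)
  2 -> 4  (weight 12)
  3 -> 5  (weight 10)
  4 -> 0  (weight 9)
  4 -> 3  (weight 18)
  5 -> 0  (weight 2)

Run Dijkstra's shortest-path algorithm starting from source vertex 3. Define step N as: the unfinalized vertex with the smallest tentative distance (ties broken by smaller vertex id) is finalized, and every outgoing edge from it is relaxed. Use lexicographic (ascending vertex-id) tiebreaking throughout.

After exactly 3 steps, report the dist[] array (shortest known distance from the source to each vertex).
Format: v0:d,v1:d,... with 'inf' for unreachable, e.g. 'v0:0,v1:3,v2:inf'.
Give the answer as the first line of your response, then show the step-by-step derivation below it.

v0:12,v1:inf,v2:inf,v3:0,v4:inf,v5:10

step 1: dist = v0:inf,v1:inf,v2:inf,v3:0,v4:inf,v5:10
step 2: dist = v0:12,v1:inf,v2:inf,v3:0,v4:inf,v5:10
step 3: dist = v0:12,v1:inf,v2:inf,v3:0,v4:inf,v5:10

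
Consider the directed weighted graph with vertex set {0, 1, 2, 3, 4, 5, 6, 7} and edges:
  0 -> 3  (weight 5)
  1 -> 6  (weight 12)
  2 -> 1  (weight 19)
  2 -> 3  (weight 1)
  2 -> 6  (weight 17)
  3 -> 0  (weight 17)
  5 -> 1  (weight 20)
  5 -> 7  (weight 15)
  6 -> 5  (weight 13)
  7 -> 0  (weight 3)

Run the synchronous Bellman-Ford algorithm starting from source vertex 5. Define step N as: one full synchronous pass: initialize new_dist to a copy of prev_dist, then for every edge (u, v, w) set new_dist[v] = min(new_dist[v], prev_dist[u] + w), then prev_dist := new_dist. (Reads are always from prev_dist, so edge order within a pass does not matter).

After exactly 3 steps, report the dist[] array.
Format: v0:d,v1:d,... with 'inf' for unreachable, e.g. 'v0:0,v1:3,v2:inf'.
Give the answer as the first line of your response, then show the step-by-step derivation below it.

v0:18,v1:20,v2:inf,v3:23,v4:inf,v5:0,v6:32,v7:15

step 1: dist = v0:inf,v1:20,v2:inf,v3:inf,v4:inf,v5:0,v6:inf,v7:15
step 2: dist = v0:18,v1:20,v2:inf,v3:inf,v4:inf,v5:0,v6:32,v7:15
step 3: dist = v0:18,v1:20,v2:inf,v3:23,v4:inf,v5:0,v6:32,v7:15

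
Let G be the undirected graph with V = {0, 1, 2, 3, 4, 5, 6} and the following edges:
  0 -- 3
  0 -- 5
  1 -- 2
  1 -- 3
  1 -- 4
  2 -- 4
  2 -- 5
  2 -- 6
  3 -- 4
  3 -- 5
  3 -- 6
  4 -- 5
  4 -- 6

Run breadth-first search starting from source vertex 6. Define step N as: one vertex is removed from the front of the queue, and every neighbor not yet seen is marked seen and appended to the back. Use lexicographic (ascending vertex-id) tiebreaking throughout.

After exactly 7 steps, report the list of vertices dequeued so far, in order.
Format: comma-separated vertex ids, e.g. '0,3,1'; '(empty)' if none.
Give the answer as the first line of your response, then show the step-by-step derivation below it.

6,2,3,4,1,5,0

step 1: dequeue 6; queue=[2,3,4]; order=6
step 2: dequeue 2; queue=[3,4,1,5]; order=6,2
step 3: dequeue 3; queue=[4,1,5,0]; order=6,2,3
step 4: dequeue 4; queue=[1,5,0]; order=6,2,3,4
step 5: dequeue 1; queue=[5,0]; order=6,2,3,4,1
step 6: dequeue 5; queue=[0]; order=6,2,3,4,1,5
step 7: dequeue 0; queue=[(empty)]; order=6,2,3,4,1,5,0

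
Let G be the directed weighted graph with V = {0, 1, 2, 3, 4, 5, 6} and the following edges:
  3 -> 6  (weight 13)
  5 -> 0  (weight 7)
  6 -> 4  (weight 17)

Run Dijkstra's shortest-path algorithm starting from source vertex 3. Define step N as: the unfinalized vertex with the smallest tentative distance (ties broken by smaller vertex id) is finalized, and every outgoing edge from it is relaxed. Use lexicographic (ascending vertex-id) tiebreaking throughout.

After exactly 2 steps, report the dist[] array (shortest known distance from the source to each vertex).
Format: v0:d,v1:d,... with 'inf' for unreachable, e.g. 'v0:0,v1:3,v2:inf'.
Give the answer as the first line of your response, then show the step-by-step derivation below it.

v0:inf,v1:inf,v2:inf,v3:0,v4:30,v5:inf,v6:13

step 1: dist = v0:inf,v1:inf,v2:inf,v3:0,v4:inf,v5:inf,v6:13
step 2: dist = v0:inf,v1:inf,v2:inf,v3:0,v4:30,v5:inf,v6:13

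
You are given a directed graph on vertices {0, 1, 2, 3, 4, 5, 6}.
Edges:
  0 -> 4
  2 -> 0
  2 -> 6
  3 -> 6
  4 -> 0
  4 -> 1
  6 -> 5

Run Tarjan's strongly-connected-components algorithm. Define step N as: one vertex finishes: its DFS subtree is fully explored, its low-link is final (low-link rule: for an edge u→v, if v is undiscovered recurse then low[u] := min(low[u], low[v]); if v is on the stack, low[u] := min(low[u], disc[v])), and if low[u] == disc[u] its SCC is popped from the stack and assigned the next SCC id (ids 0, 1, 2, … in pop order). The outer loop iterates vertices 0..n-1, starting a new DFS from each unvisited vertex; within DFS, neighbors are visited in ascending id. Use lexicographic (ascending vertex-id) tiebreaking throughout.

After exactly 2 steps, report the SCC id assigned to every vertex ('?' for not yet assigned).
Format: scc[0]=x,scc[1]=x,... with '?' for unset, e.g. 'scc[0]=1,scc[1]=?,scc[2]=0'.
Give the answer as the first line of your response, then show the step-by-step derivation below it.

scc[0]=?,scc[1]=0,scc[2]=?,scc[3]=?,scc[4]=?,scc[5]=?,scc[6]=?

step 1: low=(low[0]=0,low[1]=2,low[2]=?,low[3]=?,low[4]=0,low[5]=?,low[6]=?); scc=(scc[0]=?,scc[1]=0,scc[2]=?,scc[3]=?,scc[4]=?,scc[5]=?,scc[6]=?)
step 2: low=(low[0]=0,low[1]=2,low[2]=?,low[3]=?,low[4]=0,low[5]=?,low[6]=?); scc=(scc[0]=?,scc[1]=0,scc[2]=?,scc[3]=?,scc[4]=?,scc[5]=?,scc[6]=?)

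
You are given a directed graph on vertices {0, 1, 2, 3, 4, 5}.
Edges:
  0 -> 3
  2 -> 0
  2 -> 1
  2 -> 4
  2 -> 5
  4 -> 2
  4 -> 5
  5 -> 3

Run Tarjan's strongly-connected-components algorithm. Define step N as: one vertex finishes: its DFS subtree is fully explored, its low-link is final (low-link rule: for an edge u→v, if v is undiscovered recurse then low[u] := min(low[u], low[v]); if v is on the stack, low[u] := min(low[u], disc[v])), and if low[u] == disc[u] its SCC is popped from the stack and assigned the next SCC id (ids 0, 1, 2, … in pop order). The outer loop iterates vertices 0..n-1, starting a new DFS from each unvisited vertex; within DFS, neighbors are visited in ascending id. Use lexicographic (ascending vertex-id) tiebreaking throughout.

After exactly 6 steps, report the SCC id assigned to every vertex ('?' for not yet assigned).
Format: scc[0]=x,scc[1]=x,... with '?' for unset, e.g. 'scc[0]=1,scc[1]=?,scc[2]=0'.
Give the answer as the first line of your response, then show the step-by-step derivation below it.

scc[0]=1,scc[1]=2,scc[2]=4,scc[3]=0,scc[4]=4,scc[5]=3

step 1: low=(low[0]=0,low[1]=?,low[2]=?,low[3]=1,low[4]=?,low[5]=?); scc=(scc[0]=?,scc[1]=?,scc[2]=?,scc[3]=0,scc[4]=?,scc[5]=?)
step 2: low=(low[0]=0,low[1]=?,low[2]=?,low[3]=1,low[4]=?,low[5]=?); scc=(scc[0]=1,scc[1]=?,scc[2]=?,scc[3]=0,scc[4]=?,scc[5]=?)
step 3: low=(low[0]=0,low[1]=2,low[2]=?,low[3]=1,low[4]=?,low[5]=?); scc=(scc[0]=1,scc[1]=2,scc[2]=?,scc[3]=0,scc[4]=?,scc[5]=?)
step 4: low=(low[0]=0,low[1]=2,low[2]=3,low[3]=1,low[4]=3,low[5]=5); scc=(scc[0]=1,scc[1]=2,scc[2]=?,scc[3]=0,scc[4]=?,scc[5]=3)
step 5: low=(low[0]=0,low[1]=2,low[2]=3,low[3]=1,low[4]=3,low[5]=5); scc=(scc[0]=1,scc[1]=2,scc[2]=?,scc[3]=0,scc[4]=?,scc[5]=3)
step 6: low=(low[0]=0,low[1]=2,low[2]=3,low[3]=1,low[4]=3,low[5]=5); scc=(scc[0]=1,scc[1]=2,scc[2]=4,scc[3]=0,scc[4]=4,scc[5]=3)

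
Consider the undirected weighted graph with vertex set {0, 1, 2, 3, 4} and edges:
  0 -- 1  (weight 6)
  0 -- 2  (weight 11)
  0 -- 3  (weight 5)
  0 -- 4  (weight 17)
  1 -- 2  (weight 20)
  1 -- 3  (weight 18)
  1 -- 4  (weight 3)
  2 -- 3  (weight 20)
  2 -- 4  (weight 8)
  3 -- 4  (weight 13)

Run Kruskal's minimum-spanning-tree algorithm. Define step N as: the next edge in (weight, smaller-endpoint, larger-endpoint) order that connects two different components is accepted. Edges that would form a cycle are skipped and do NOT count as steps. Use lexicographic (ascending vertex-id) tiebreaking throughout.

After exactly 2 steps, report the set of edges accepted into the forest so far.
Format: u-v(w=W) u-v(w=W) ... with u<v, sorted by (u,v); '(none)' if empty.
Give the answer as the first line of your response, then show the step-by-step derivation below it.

0-3(w=5) 1-4(w=3)

step 1: add edge 1-4 (w=3); MST = {1-4(w=3)}
step 2: add edge 0-3 (w=5); MST = {0-3(w=5) 1-4(w=3)}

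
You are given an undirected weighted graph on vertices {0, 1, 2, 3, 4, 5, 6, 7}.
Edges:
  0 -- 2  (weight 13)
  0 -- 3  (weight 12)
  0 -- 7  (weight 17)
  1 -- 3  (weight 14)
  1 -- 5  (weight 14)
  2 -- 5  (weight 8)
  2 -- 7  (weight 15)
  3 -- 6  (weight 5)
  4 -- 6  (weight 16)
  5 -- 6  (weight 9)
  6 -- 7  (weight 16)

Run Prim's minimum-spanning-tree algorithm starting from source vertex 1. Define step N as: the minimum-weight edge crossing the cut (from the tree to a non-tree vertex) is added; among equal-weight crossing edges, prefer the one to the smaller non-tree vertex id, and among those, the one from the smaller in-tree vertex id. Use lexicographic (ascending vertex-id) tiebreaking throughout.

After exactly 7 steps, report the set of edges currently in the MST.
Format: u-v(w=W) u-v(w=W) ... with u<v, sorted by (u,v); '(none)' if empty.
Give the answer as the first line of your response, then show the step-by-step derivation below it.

0-3(w=12) 1-3(w=14) 2-5(w=8) 2-7(w=15) 3-6(w=5) 4-6(w=16) 5-6(w=9)

step 1: add edge 1-3 (w=14); MST = {1-3(w=14)}
step 2: add edge 3-6 (w=5); MST = {1-3(w=14) 3-6(w=5)}
step 3: add edge 5-6 (w=9); MST = {1-3(w=14) 3-6(w=5) 5-6(w=9)}
step 4: add edge 2-5 (w=8); MST = {1-3(w=14) 2-5(w=8) 3-6(w=5) 5-6(w=9)}
step 5: add edge 0-3 (w=12); MST = {0-3(w=12) 1-3(w=14) 2-5(w=8) 3-6(w=5) 5-6(w=9)}
step 6: add edge 2-7 (w=15); MST = {0-3(w=12) 1-3(w=14) 2-5(w=8) 2-7(w=15) 3-6(w=5) 5-6(w=9)}
step 7: add edge 4-6 (w=16); MST = {0-3(w=12) 1-3(w=14) 2-5(w=8) 2-7(w=15) 3-6(w=5) 4-6(w=16) 5-6(w=9)}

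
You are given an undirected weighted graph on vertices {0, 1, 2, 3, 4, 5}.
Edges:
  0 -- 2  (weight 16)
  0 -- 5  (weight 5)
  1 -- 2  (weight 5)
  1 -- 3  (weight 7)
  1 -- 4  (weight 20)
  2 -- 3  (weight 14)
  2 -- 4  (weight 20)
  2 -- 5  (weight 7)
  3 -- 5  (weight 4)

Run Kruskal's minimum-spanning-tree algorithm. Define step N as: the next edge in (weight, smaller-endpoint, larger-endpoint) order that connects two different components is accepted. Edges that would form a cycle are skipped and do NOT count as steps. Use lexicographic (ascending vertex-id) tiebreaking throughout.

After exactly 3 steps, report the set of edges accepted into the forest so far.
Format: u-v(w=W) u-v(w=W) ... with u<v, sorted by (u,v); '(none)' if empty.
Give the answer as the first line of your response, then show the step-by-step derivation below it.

0-5(w=5) 1-2(w=5) 3-5(w=4)

step 1: add edge 3-5 (w=4); MST = {3-5(w=4)}
step 2: add edge 0-5 (w=5); MST = {0-5(w=5) 3-5(w=4)}
step 3: add edge 1-2 (w=5); MST = {0-5(w=5) 1-2(w=5) 3-5(w=4)}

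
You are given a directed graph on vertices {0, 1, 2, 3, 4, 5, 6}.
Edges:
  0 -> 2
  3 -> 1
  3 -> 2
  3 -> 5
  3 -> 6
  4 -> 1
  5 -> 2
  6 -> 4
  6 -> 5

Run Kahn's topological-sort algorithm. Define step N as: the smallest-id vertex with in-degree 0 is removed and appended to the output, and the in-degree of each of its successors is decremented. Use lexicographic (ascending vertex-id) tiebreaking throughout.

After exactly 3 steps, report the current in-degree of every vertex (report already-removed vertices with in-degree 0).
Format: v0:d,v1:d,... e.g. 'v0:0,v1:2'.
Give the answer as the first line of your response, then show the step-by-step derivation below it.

v0:0,v1:1,v2:1,v3:0,v4:0,v5:0,v6:0

step 1: output 0; order=[0]; indeg=(0,2,2,0,1,2,1)
step 2: output 3; order=[0,3]; indeg=(0,1,1,0,1,1,0)
step 3: output 6; order=[0,3,6]; indeg=(0,1,1,0,0,0,0)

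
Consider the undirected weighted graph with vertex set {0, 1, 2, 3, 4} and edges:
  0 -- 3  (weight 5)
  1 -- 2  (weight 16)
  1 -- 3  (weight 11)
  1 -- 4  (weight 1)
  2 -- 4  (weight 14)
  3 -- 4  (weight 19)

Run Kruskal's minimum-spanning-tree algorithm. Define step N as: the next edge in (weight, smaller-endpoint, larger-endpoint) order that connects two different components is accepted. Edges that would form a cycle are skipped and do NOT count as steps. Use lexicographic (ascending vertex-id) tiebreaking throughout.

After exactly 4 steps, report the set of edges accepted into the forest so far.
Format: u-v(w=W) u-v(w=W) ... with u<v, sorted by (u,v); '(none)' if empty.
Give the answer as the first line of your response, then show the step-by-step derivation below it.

0-3(w=5) 1-3(w=11) 1-4(w=1) 2-4(w=14)

step 1: add edge 1-4 (w=1); MST = {1-4(w=1)}
step 2: add edge 0-3 (w=5); MST = {0-3(w=5) 1-4(w=1)}
step 3: add edge 1-3 (w=11); MST = {0-3(w=5) 1-3(w=11) 1-4(w=1)}
step 4: add edge 2-4 (w=14); MST = {0-3(w=5) 1-3(w=11) 1-4(w=1) 2-4(w=14)}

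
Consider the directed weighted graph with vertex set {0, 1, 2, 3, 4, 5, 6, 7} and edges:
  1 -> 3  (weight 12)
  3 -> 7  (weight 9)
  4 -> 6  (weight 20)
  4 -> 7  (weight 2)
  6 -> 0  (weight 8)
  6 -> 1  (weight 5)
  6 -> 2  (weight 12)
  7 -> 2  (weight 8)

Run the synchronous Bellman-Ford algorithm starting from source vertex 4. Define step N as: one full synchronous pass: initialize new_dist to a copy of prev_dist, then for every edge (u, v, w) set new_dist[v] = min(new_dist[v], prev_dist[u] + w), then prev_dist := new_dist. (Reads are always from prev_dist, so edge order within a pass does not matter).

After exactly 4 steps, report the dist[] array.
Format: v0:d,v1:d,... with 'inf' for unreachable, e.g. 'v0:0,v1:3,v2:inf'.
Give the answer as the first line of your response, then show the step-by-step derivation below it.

v0:28,v1:25,v2:10,v3:37,v4:0,v5:inf,v6:20,v7:2

step 1: dist = v0:inf,v1:inf,v2:inf,v3:inf,v4:0,v5:inf,v6:20,v7:2
step 2: dist = v0:28,v1:25,v2:10,v3:inf,v4:0,v5:inf,v6:20,v7:2
step 3: dist = v0:28,v1:25,v2:10,v3:37,v4:0,v5:inf,v6:20,v7:2
step 4: dist = v0:28,v1:25,v2:10,v3:37,v4:0,v5:inf,v6:20,v7:2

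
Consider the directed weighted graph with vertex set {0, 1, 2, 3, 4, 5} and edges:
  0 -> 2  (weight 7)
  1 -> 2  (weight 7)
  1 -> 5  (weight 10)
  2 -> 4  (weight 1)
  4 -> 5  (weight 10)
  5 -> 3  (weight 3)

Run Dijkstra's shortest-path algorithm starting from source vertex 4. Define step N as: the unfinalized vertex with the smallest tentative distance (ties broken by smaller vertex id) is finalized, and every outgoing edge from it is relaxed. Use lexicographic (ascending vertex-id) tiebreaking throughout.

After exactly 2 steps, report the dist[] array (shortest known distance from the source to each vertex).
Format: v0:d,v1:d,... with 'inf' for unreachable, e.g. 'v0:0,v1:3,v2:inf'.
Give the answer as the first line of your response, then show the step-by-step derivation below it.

v0:inf,v1:inf,v2:inf,v3:13,v4:0,v5:10

step 1: dist = v0:inf,v1:inf,v2:inf,v3:inf,v4:0,v5:10
step 2: dist = v0:inf,v1:inf,v2:inf,v3:13,v4:0,v5:10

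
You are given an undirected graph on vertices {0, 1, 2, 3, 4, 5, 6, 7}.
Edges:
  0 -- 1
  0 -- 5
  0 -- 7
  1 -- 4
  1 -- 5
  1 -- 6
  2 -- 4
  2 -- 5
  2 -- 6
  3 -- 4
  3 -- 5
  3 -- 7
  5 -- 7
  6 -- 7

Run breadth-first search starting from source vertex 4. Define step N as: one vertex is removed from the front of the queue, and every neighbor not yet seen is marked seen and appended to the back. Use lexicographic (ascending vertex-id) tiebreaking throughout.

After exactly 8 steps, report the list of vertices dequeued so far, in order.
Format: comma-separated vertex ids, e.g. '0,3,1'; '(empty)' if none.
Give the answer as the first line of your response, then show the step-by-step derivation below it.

4,1,2,3,0,5,6,7

step 1: dequeue 4; queue=[1,2,3]; order=4
step 2: dequeue 1; queue=[2,3,0,5,6]; order=4,1
step 3: dequeue 2; queue=[3,0,5,6]; order=4,1,2
step 4: dequeue 3; queue=[0,5,6,7]; order=4,1,2,3
step 5: dequeue 0; queue=[5,6,7]; order=4,1,2,3,0
step 6: dequeue 5; queue=[6,7]; order=4,1,2,3,0,5
step 7: dequeue 6; queue=[7]; order=4,1,2,3,0,5,6
step 8: dequeue 7; queue=[(empty)]; order=4,1,2,3,0,5,6,7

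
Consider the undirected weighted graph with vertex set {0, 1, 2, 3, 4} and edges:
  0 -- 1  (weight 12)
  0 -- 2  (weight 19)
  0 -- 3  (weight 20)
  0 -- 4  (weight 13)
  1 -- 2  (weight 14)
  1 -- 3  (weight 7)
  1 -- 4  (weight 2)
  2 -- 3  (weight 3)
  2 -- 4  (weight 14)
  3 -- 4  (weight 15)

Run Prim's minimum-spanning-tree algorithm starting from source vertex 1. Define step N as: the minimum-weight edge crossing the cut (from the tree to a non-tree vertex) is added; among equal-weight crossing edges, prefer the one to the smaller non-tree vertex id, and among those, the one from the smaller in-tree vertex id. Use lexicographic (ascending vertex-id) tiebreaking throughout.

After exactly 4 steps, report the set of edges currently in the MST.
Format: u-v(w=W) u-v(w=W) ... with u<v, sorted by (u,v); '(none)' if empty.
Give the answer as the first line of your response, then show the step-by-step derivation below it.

0-1(w=12) 1-3(w=7) 1-4(w=2) 2-3(w=3)

step 1: add edge 1-4 (w=2); MST = {1-4(w=2)}
step 2: add edge 1-3 (w=7); MST = {1-3(w=7) 1-4(w=2)}
step 3: add edge 2-3 (w=3); MST = {1-3(w=7) 1-4(w=2) 2-3(w=3)}
step 4: add edge 0-1 (w=12); MST = {0-1(w=12) 1-3(w=7) 1-4(w=2) 2-3(w=3)}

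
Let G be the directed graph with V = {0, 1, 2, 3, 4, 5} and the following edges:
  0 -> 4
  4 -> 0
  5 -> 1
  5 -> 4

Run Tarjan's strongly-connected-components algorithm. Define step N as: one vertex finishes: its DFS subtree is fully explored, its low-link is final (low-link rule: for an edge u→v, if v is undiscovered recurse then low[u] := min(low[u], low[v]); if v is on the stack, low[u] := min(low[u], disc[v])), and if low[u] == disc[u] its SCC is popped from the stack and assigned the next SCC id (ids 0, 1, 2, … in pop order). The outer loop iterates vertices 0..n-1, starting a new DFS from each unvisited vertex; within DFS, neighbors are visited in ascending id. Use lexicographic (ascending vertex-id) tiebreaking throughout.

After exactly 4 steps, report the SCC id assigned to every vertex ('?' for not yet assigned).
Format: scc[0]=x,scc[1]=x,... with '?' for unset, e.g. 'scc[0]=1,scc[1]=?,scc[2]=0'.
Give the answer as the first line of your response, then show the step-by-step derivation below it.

scc[0]=0,scc[1]=1,scc[2]=2,scc[3]=?,scc[4]=0,scc[5]=?

step 1: low=(low[0]=0,low[1]=?,low[2]=?,low[3]=?,low[4]=0,low[5]=?); scc=(scc[0]=?,scc[1]=?,scc[2]=?,scc[3]=?,scc[4]=?,scc[5]=?)
step 2: low=(low[0]=0,low[1]=?,low[2]=?,low[3]=?,low[4]=0,low[5]=?); scc=(scc[0]=0,scc[1]=?,scc[2]=?,scc[3]=?,scc[4]=0,scc[5]=?)
step 3: low=(low[0]=0,low[1]=2,low[2]=?,low[3]=?,low[4]=0,low[5]=?); scc=(scc[0]=0,scc[1]=1,scc[2]=?,scc[3]=?,scc[4]=0,scc[5]=?)
step 4: low=(low[0]=0,low[1]=2,low[2]=3,low[3]=?,low[4]=0,low[5]=?); scc=(scc[0]=0,scc[1]=1,scc[2]=2,scc[3]=?,scc[4]=0,scc[5]=?)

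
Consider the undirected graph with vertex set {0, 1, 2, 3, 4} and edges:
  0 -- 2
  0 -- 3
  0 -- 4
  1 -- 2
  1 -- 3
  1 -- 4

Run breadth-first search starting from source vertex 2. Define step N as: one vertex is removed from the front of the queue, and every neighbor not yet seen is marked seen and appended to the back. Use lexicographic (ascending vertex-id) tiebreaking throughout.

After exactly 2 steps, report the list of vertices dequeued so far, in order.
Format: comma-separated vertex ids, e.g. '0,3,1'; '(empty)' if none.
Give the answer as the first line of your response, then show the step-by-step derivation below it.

2,0

step 1: dequeue 2; queue=[0,1]; order=2
step 2: dequeue 0; queue=[1,3,4]; order=2,0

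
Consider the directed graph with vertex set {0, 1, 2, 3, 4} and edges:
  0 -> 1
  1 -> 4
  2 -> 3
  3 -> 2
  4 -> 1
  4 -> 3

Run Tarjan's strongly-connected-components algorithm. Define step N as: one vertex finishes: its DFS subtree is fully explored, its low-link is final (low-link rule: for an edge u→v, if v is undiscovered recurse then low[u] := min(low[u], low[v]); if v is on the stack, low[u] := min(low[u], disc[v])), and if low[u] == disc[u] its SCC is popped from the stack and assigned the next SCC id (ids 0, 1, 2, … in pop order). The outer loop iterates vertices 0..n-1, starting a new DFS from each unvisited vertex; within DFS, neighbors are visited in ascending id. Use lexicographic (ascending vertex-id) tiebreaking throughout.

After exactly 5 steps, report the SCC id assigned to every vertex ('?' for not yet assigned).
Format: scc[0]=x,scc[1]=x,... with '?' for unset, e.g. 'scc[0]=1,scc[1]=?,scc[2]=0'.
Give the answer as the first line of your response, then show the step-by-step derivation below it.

scc[0]=2,scc[1]=1,scc[2]=0,scc[3]=0,scc[4]=1

step 1: low=(low[0]=0,low[1]=1,low[2]=3,low[3]=3,low[4]=1); scc=(scc[0]=?,scc[1]=?,scc[2]=?,scc[3]=?,scc[4]=?)
step 2: low=(low[0]=0,low[1]=1,low[2]=3,low[3]=3,low[4]=1); scc=(scc[0]=?,scc[1]=?,scc[2]=0,scc[3]=0,scc[4]=?)
step 3: low=(low[0]=0,low[1]=1,low[2]=3,low[3]=3,low[4]=1); scc=(scc[0]=?,scc[1]=?,scc[2]=0,scc[3]=0,scc[4]=?)
step 4: low=(low[0]=0,low[1]=1,low[2]=3,low[3]=3,low[4]=1); scc=(scc[0]=?,scc[1]=1,scc[2]=0,scc[3]=0,scc[4]=1)
step 5: low=(low[0]=0,low[1]=1,low[2]=3,low[3]=3,low[4]=1); scc=(scc[0]=2,scc[1]=1,scc[2]=0,scc[3]=0,scc[4]=1)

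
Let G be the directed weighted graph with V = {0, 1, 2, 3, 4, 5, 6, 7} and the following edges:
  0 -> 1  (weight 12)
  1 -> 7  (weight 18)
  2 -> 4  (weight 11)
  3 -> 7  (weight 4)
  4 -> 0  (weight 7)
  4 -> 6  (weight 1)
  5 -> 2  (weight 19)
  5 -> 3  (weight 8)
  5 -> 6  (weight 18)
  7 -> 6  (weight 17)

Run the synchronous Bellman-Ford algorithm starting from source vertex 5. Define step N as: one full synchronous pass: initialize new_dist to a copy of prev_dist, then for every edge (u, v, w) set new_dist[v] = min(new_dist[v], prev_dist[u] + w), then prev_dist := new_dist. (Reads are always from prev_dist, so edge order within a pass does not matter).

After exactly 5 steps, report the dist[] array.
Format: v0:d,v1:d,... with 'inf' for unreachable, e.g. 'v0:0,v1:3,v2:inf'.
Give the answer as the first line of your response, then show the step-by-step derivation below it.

v0:37,v1:49,v2:19,v3:8,v4:30,v5:0,v6:18,v7:12

step 1: dist = v0:inf,v1:inf,v2:19,v3:8,v4:inf,v5:0,v6:18,v7:inf
step 2: dist = v0:inf,v1:inf,v2:19,v3:8,v4:30,v5:0,v6:18,v7:12
step 3: dist = v0:37,v1:inf,v2:19,v3:8,v4:30,v5:0,v6:18,v7:12
step 4: dist = v0:37,v1:49,v2:19,v3:8,v4:30,v5:0,v6:18,v7:12
step 5: dist = v0:37,v1:49,v2:19,v3:8,v4:30,v5:0,v6:18,v7:12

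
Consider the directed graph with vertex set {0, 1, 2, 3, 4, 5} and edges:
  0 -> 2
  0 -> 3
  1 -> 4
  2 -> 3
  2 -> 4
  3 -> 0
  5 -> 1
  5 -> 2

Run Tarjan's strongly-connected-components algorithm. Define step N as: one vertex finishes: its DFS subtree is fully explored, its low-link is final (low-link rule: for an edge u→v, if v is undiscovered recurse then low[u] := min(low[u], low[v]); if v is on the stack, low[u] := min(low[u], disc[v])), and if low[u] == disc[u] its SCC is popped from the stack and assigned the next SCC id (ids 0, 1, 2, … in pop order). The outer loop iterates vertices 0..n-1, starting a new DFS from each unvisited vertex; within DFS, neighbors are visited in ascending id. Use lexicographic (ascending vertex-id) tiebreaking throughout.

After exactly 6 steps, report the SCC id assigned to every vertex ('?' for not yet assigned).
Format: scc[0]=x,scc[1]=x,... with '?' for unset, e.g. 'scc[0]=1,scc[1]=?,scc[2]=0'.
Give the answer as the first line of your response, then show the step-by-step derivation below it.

scc[0]=1,scc[1]=2,scc[2]=1,scc[3]=1,scc[4]=0,scc[5]=3

step 1: low=(low[0]=0,low[1]=?,low[2]=1,low[3]=0,low[4]=?,low[5]=?); scc=(scc[0]=?,scc[1]=?,scc[2]=?,scc[3]=?,scc[4]=?,scc[5]=?)
step 2: low=(low[0]=0,low[1]=?,low[2]=0,low[3]=0,low[4]=3,low[5]=?); scc=(scc[0]=?,scc[1]=?,scc[2]=?,scc[3]=?,scc[4]=0,scc[5]=?)
step 3: low=(low[0]=0,low[1]=?,low[2]=0,low[3]=0,low[4]=3,low[5]=?); scc=(scc[0]=?,scc[1]=?,scc[2]=?,scc[3]=?,scc[4]=0,scc[5]=?)
step 4: low=(low[0]=0,low[1]=?,low[2]=0,low[3]=0,low[4]=3,low[5]=?); scc=(scc[0]=1,scc[1]=?,scc[2]=1,scc[3]=1,scc[4]=0,scc[5]=?)
step 5: low=(low[0]=0,low[1]=4,low[2]=0,low[3]=0,low[4]=3,low[5]=?); scc=(scc[0]=1,scc[1]=2,scc[2]=1,scc[3]=1,scc[4]=0,scc[5]=?)
step 6: low=(low[0]=0,low[1]=4,low[2]=0,low[3]=0,low[4]=3,low[5]=5); scc=(scc[0]=1,scc[1]=2,scc[2]=1,scc[3]=1,scc[4]=0,scc[5]=3)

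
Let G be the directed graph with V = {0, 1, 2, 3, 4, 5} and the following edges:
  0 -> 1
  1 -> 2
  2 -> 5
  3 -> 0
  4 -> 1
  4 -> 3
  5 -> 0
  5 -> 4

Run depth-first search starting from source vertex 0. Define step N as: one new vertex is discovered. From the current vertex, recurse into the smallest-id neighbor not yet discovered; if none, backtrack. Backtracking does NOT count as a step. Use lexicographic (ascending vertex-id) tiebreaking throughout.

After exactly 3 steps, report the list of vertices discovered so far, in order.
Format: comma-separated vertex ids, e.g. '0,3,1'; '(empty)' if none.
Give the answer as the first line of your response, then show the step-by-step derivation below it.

0,1,2

step 1: discover 0; path=0; order=0
step 2: discover 1; path=0>1; order=0,1
step 3: discover 2; path=0>1>2; order=0,1,2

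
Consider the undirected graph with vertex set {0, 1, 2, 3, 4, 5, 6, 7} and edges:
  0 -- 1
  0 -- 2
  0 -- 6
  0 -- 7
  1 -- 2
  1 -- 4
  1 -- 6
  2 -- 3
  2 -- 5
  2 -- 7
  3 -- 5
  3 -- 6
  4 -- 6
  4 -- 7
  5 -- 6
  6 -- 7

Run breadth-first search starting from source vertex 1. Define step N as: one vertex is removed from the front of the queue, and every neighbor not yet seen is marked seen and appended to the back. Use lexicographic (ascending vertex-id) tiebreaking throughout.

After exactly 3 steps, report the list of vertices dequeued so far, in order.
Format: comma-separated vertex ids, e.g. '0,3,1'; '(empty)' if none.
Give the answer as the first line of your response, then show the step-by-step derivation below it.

1,0,2

step 1: dequeue 1; queue=[0,2,4,6]; order=1
step 2: dequeue 0; queue=[2,4,6,7]; order=1,0
step 3: dequeue 2; queue=[4,6,7,3,5]; order=1,0,2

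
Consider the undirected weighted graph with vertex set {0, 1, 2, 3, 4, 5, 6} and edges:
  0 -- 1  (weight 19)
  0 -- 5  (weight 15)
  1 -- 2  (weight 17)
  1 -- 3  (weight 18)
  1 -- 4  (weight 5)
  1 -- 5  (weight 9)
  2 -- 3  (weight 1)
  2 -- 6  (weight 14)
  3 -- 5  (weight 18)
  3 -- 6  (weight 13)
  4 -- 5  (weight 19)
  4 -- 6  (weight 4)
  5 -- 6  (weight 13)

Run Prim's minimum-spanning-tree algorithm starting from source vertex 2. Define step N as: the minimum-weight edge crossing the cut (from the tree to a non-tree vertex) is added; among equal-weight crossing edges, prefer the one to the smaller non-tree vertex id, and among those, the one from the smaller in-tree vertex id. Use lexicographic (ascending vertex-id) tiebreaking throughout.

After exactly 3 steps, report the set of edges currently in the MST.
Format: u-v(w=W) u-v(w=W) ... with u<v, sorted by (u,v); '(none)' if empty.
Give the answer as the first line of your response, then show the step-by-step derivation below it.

2-3(w=1) 3-6(w=13) 4-6(w=4)

step 1: add edge 2-3 (w=1); MST = {2-3(w=1)}
step 2: add edge 3-6 (w=13); MST = {2-3(w=1) 3-6(w=13)}
step 3: add edge 4-6 (w=4); MST = {2-3(w=1) 3-6(w=13) 4-6(w=4)}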